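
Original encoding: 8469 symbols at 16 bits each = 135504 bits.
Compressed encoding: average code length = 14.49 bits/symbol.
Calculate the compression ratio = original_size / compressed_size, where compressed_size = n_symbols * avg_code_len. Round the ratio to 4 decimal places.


original_size = n_symbols * orig_bits = 8469 * 16 = 135504 bits
compressed_size = n_symbols * avg_code_len = 8469 * 14.49 = 122715.81 bits
ratio = original_size / compressed_size = 135504 / 122715.81 = 1.1042

Compression ratio = 1.1042


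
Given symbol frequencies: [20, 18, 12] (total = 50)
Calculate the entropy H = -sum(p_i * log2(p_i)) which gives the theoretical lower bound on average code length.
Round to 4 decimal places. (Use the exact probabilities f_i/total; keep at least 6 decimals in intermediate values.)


Per-symbol terms -p_i * log2(p_i) with p_i = f_i/50:
  p = 20/50 = 0.400000: log2(p) = -1.321928, -p*log2(p) = 0.528771
  p = 18/50 = 0.360000: log2(p) = -1.473931, -p*log2(p) = 0.530615
  p = 12/50 = 0.240000: log2(p) = -2.058894, -p*log2(p) = 0.494134
H = 0.528771 + 0.530615 + 0.494134 = 1.553520

H = 1.5535 bits/symbol


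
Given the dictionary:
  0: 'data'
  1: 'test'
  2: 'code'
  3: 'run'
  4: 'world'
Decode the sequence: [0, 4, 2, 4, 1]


Look up each index in the dictionary:
  0 -> 'data'
  4 -> 'world'
  2 -> 'code'
  4 -> 'world'
  1 -> 'test'

Decoded: "data world code world test"


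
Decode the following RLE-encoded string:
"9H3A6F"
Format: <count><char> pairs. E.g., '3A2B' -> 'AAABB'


Expanding each <count><char> pair:
  9H -> 'HHHHHHHHH'
  3A -> 'AAA'
  6F -> 'FFFFFF'

Decoded = HHHHHHHHHAAAFFFFFF


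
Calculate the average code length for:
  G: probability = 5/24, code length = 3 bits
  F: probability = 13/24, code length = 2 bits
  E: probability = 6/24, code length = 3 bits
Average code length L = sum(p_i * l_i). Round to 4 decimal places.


Weighted contributions p_i * l_i:
  G: (5/24) * 3 = 15/24
  F: (13/24) * 2 = 26/24
  E: (6/24) * 3 = 18/24
Sum = (15 + 26 + 18)/24 = 59/24

L = 59/24 = 2.4583 bits/symbol


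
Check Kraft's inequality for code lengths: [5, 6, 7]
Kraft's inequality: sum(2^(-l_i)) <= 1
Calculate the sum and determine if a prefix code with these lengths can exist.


Sum = 2^(-5) + 2^(-6) + 2^(-7)
    = 0.03125 + 0.015625 + 0.0078125
    = 7/128 = 0.0546875
Since 0.0546875 <= 1, Kraft's inequality IS satisfied.
A prefix code with these lengths CAN exist.

Kraft sum = 0.0546875. Satisfied.


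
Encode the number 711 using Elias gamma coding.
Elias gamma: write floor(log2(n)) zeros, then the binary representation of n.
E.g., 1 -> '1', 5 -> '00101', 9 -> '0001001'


num_bits = floor(log2(711)) + 1 = 10
leading_zeros = num_bits - 1 = 9
binary(711) = 1011000111

Elias gamma(711) = '000000000' + '1011000111' = 0000000001011000111 (19 bits)


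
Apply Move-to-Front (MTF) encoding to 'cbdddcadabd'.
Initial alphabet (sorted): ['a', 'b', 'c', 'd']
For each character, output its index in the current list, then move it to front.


MTF encoding:
'c': index 2 in ['a', 'b', 'c', 'd'] -> ['c', 'a', 'b', 'd']
'b': index 2 in ['c', 'a', 'b', 'd'] -> ['b', 'c', 'a', 'd']
'd': index 3 in ['b', 'c', 'a', 'd'] -> ['d', 'b', 'c', 'a']
'd': index 0 in ['d', 'b', 'c', 'a'] -> ['d', 'b', 'c', 'a']
'd': index 0 in ['d', 'b', 'c', 'a'] -> ['d', 'b', 'c', 'a']
'c': index 2 in ['d', 'b', 'c', 'a'] -> ['c', 'd', 'b', 'a']
'a': index 3 in ['c', 'd', 'b', 'a'] -> ['a', 'c', 'd', 'b']
'd': index 2 in ['a', 'c', 'd', 'b'] -> ['d', 'a', 'c', 'b']
'a': index 1 in ['d', 'a', 'c', 'b'] -> ['a', 'd', 'c', 'b']
'b': index 3 in ['a', 'd', 'c', 'b'] -> ['b', 'a', 'd', 'c']
'd': index 2 in ['b', 'a', 'd', 'c'] -> ['d', 'b', 'a', 'c']


Output: [2, 2, 3, 0, 0, 2, 3, 2, 1, 3, 2]


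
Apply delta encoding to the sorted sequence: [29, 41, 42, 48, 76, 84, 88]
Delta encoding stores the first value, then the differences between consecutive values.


First value: 29
Deltas:
  41 - 29 = 12
  42 - 41 = 1
  48 - 42 = 6
  76 - 48 = 28
  84 - 76 = 8
  88 - 84 = 4


Delta encoded: [29, 12, 1, 6, 28, 8, 4]


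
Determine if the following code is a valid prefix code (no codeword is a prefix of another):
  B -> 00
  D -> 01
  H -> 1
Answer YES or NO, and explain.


Checking each pair (does one codeword prefix another?):
  B='00' vs D='01': no prefix
  B='00' vs H='1': no prefix
  D='01' vs B='00': no prefix
  D='01' vs H='1': no prefix
  H='1' vs B='00': no prefix
  H='1' vs D='01': no prefix
No violation found over all pairs.

YES -- this is a valid prefix code. No codeword is a prefix of any other codeword.


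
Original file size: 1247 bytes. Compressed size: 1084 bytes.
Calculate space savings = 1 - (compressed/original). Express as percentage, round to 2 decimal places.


ratio = compressed/original = 1084/1247 = 0.869286
savings = 1 - ratio = 1 - 0.869286 = 0.130714
as a percentage: 0.130714 * 100 = 13.07%

Space savings = 1 - 1084/1247 = 13.07%


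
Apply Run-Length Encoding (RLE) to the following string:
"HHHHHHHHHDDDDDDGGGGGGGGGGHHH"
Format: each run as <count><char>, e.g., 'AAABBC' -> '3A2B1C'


Scanning runs left to right:
  i=0: run of 'H' x 9 -> '9H'
  i=9: run of 'D' x 6 -> '6D'
  i=15: run of 'G' x 10 -> '10G'
  i=25: run of 'H' x 3 -> '3H'

RLE = 9H6D10G3H


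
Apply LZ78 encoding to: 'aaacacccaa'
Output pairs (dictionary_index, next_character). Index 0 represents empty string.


LZ78 encoding steps:
Dictionary: {0: ''}
Step 1: w='' (idx 0), next='a' -> output (0, 'a'), add 'a' as idx 1
Step 2: w='a' (idx 1), next='a' -> output (1, 'a'), add 'aa' as idx 2
Step 3: w='' (idx 0), next='c' -> output (0, 'c'), add 'c' as idx 3
Step 4: w='a' (idx 1), next='c' -> output (1, 'c'), add 'ac' as idx 4
Step 5: w='c' (idx 3), next='c' -> output (3, 'c'), add 'cc' as idx 5
Step 6: w='aa' (idx 2), end of input -> output (2, '')


Encoded: [(0, 'a'), (1, 'a'), (0, 'c'), (1, 'c'), (3, 'c'), (2, '')]


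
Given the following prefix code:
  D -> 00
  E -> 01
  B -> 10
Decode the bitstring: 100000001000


Decoding step by step:
Bits 10 -> B
Bits 00 -> D
Bits 00 -> D
Bits 00 -> D
Bits 10 -> B
Bits 00 -> D


Decoded message: BDDDBD


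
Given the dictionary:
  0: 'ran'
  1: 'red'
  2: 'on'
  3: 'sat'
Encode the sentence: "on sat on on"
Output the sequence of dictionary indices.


Look up each word in the dictionary:
  'on' -> 2
  'sat' -> 3
  'on' -> 2
  'on' -> 2

Encoded: [2, 3, 2, 2]


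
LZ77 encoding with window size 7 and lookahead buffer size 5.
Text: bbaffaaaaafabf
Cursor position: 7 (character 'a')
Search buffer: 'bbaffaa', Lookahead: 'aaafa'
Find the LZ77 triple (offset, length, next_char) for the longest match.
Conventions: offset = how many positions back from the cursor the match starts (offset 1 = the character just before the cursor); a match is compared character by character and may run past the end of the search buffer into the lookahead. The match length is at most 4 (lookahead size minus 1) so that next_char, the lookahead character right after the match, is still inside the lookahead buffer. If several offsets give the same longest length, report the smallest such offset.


Try each offset into the search buffer:
  offset=1 (pos 6, char 'a'): match length 3
  offset=2 (pos 5, char 'a'): match length 3
  offset=3 (pos 4, char 'f'): match length 0
  offset=4 (pos 3, char 'f'): match length 0
  offset=5 (pos 2, char 'a'): match length 1
  offset=6 (pos 1, char 'b'): match length 0
  offset=7 (pos 0, char 'b'): match length 0
Longest match has length 3, found at offsets 1, 2; take the smallest, offset 1.
next_char = character at position 7 + 3 = 10 -> 'f'

Best match: offset=1, length=3 (matching 'aaa' starting at position 6)
LZ77 triple: (1, 3, 'f')


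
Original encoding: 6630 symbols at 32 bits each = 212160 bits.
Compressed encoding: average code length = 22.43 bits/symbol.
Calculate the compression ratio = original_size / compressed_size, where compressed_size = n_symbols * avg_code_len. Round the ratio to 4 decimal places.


original_size = n_symbols * orig_bits = 6630 * 32 = 212160 bits
compressed_size = n_symbols * avg_code_len = 6630 * 22.43 = 148710.9 bits
ratio = original_size / compressed_size = 212160 / 148710.9 = 1.4267

Compression ratio = 1.4267


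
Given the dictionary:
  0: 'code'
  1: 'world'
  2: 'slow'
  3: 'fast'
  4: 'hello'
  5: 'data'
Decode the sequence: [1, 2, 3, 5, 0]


Look up each index in the dictionary:
  1 -> 'world'
  2 -> 'slow'
  3 -> 'fast'
  5 -> 'data'
  0 -> 'code'

Decoded: "world slow fast data code"


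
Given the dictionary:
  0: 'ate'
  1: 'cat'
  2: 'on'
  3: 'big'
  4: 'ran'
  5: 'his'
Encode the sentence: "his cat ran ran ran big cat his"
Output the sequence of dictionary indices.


Look up each word in the dictionary:
  'his' -> 5
  'cat' -> 1
  'ran' -> 4
  'ran' -> 4
  'ran' -> 4
  'big' -> 3
  'cat' -> 1
  'his' -> 5

Encoded: [5, 1, 4, 4, 4, 3, 1, 5]


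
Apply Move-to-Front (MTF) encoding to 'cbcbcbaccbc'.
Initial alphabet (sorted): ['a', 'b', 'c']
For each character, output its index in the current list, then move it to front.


MTF encoding:
'c': index 2 in ['a', 'b', 'c'] -> ['c', 'a', 'b']
'b': index 2 in ['c', 'a', 'b'] -> ['b', 'c', 'a']
'c': index 1 in ['b', 'c', 'a'] -> ['c', 'b', 'a']
'b': index 1 in ['c', 'b', 'a'] -> ['b', 'c', 'a']
'c': index 1 in ['b', 'c', 'a'] -> ['c', 'b', 'a']
'b': index 1 in ['c', 'b', 'a'] -> ['b', 'c', 'a']
'a': index 2 in ['b', 'c', 'a'] -> ['a', 'b', 'c']
'c': index 2 in ['a', 'b', 'c'] -> ['c', 'a', 'b']
'c': index 0 in ['c', 'a', 'b'] -> ['c', 'a', 'b']
'b': index 2 in ['c', 'a', 'b'] -> ['b', 'c', 'a']
'c': index 1 in ['b', 'c', 'a'] -> ['c', 'b', 'a']


Output: [2, 2, 1, 1, 1, 1, 2, 2, 0, 2, 1]


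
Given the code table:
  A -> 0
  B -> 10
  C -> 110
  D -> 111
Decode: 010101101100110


Decoding:
0 -> A
10 -> B
10 -> B
110 -> C
110 -> C
0 -> A
110 -> C


Result: ABBCCAC


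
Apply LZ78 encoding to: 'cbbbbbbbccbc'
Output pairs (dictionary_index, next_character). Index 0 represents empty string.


LZ78 encoding steps:
Dictionary: {0: ''}
Step 1: w='' (idx 0), next='c' -> output (0, 'c'), add 'c' as idx 1
Step 2: w='' (idx 0), next='b' -> output (0, 'b'), add 'b' as idx 2
Step 3: w='b' (idx 2), next='b' -> output (2, 'b'), add 'bb' as idx 3
Step 4: w='bb' (idx 3), next='b' -> output (3, 'b'), add 'bbb' as idx 4
Step 5: w='b' (idx 2), next='c' -> output (2, 'c'), add 'bc' as idx 5
Step 6: w='c' (idx 1), next='b' -> output (1, 'b'), add 'cb' as idx 6
Step 7: w='c' (idx 1), end of input -> output (1, '')


Encoded: [(0, 'c'), (0, 'b'), (2, 'b'), (3, 'b'), (2, 'c'), (1, 'b'), (1, '')]


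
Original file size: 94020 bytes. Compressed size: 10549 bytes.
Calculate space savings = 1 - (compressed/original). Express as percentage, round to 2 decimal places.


ratio = compressed/original = 10549/94020 = 0.1122
savings = 1 - ratio = 1 - 0.1122 = 0.8878
as a percentage: 0.8878 * 100 = 88.78%

Space savings = 1 - 10549/94020 = 88.78%


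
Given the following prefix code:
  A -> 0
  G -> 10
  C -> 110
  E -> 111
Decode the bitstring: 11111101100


Decoding step by step:
Bits 111 -> E
Bits 111 -> E
Bits 0 -> A
Bits 110 -> C
Bits 0 -> A


Decoded message: EEACA


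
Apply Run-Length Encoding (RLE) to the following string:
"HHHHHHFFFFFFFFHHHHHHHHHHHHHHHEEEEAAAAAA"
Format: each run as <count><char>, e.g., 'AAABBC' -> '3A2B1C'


Scanning runs left to right:
  i=0: run of 'H' x 6 -> '6H'
  i=6: run of 'F' x 8 -> '8F'
  i=14: run of 'H' x 15 -> '15H'
  i=29: run of 'E' x 4 -> '4E'
  i=33: run of 'A' x 6 -> '6A'

RLE = 6H8F15H4E6A


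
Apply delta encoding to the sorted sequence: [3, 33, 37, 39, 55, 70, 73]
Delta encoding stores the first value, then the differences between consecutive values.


First value: 3
Deltas:
  33 - 3 = 30
  37 - 33 = 4
  39 - 37 = 2
  55 - 39 = 16
  70 - 55 = 15
  73 - 70 = 3


Delta encoded: [3, 30, 4, 2, 16, 15, 3]


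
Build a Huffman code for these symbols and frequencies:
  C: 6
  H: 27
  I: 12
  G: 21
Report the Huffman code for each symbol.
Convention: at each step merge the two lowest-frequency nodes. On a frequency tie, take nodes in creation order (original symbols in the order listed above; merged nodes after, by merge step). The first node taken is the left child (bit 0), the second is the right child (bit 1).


Huffman tree construction:
Step 1: Merge C(6) + I(12) = 18
Step 2: Merge (C+I)(18) + G(21) = 39
Step 3: Merge H(27) + ((C+I)+G)(39) = 66
Read each symbol's code off the tree from the root (left child = 0, right child = 1).

Codes:
  C: 100 (length 3)
  H: 0 (length 1)
  I: 101 (length 3)
  G: 11 (length 2)
Average code length: 123/66 = 1.8636 bits/symbol


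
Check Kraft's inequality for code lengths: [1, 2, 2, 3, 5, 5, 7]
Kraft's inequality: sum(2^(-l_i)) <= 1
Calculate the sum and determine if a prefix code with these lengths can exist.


Sum = 2^(-1) + 2^(-2) + 2^(-2) + 2^(-3) + 2^(-5) + 2^(-5) + 2^(-7)
    = 0.5 + 0.25 + 0.25 + 0.125 + 0.03125 + 0.03125 + 0.0078125
    = 153/128 = 1.1953125
Since 1.1953125 > 1, Kraft's inequality is NOT satisfied.
A prefix code with these lengths CANNOT exist.

Kraft sum = 1.1953125. Not satisfied.


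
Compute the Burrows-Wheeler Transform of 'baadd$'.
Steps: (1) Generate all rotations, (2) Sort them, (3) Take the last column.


Rotations (sorted):
  0: $baadd -> last char: d
  1: aadd$b -> last char: b
  2: add$ba -> last char: a
  3: baadd$ -> last char: $
  4: d$baad -> last char: d
  5: dd$baa -> last char: a


BWT = dba$da


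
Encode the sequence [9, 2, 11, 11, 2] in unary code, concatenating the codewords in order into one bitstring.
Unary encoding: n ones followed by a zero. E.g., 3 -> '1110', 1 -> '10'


Encode each number as n ones followed by a terminating 0:
  9 -> 1111111110 (10 bits)
  2 -> 110 (3 bits)
  11 -> 111111111110 (12 bits)
  11 -> 111111111110 (12 bits)
  2 -> 110 (3 bits)
Total length = 10 + 3 + 12 + 12 + 3 = 40 bits.

Unary([9, 2, 11, 11, 2]) = 1111111110110111111111110111111111110110 (40 bits)


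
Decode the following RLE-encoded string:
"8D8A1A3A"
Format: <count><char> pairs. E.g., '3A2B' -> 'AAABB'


Expanding each <count><char> pair:
  8D -> 'DDDDDDDD'
  8A -> 'AAAAAAAA'
  1A -> 'A'
  3A -> 'AAA'

Decoded = DDDDDDDDAAAAAAAAAAAA


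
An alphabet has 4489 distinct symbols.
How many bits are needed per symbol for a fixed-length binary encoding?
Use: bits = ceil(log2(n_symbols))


log2(4489) = 12.1322
Bracket: 2^12 = 4096 < 4489 <= 2^13 = 8192
So ceil(log2(4489)) = 13

bits = ceil(log2(4489)) = ceil(12.1322) = 13 bits


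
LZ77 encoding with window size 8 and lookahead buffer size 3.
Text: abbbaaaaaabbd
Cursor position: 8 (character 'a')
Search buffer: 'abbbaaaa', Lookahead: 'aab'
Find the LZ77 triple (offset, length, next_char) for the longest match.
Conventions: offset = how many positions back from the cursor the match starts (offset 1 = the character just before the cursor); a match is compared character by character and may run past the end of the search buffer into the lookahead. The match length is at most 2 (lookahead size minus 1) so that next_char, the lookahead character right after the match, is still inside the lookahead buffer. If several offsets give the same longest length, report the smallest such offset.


Try each offset into the search buffer:
  offset=1 (pos 7, char 'a'): match length 2
  offset=2 (pos 6, char 'a'): match length 2
  offset=3 (pos 5, char 'a'): match length 2
  offset=4 (pos 4, char 'a'): match length 2
  offset=5 (pos 3, char 'b'): match length 0
  offset=6 (pos 2, char 'b'): match length 0
  offset=7 (pos 1, char 'b'): match length 0
  offset=8 (pos 0, char 'a'): match length 1
Longest match has length 2, found at offsets 1, 2, 3, 4; take the smallest, offset 1.
next_char = character at position 8 + 2 = 10 -> 'b'

Best match: offset=1, length=2 (matching 'aa' starting at position 7)
LZ77 triple: (1, 2, 'b')


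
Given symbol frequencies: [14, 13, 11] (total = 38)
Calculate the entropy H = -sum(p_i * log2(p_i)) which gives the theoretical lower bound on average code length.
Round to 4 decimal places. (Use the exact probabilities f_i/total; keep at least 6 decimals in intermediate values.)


Per-symbol terms -p_i * log2(p_i) with p_i = f_i/38:
  p = 14/38 = 0.368421: log2(p) = -1.440573, -p*log2(p) = 0.530737
  p = 13/38 = 0.342105: log2(p) = -1.547488, -p*log2(p) = 0.529404
  p = 11/38 = 0.289474: log2(p) = -1.788496, -p*log2(p) = 0.517722
H = 0.530737 + 0.529404 + 0.517722 = 1.577863

H = 1.5779 bits/symbol


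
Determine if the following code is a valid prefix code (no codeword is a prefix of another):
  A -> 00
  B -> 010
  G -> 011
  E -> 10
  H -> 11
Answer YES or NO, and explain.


Checking each pair (does one codeword prefix another?):
  A='00' vs B='010': no prefix
  A='00' vs G='011': no prefix
  A='00' vs E='10': no prefix
  A='00' vs H='11': no prefix
  B='010' vs A='00': no prefix
  B='010' vs G='011': no prefix
  B='010' vs E='10': no prefix
  B='010' vs H='11': no prefix
  G='011' vs A='00': no prefix
  G='011' vs B='010': no prefix
  G='011' vs E='10': no prefix
  G='011' vs H='11': no prefix
  E='10' vs A='00': no prefix
  E='10' vs B='010': no prefix
  E='10' vs G='011': no prefix
  E='10' vs H='11': no prefix
  H='11' vs A='00': no prefix
  H='11' vs B='010': no prefix
  H='11' vs G='011': no prefix
  H='11' vs E='10': no prefix
No violation found over all pairs.

YES -- this is a valid prefix code. No codeword is a prefix of any other codeword.


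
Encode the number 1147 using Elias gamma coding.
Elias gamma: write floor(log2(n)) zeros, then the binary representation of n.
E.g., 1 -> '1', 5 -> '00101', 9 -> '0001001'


num_bits = floor(log2(1147)) + 1 = 11
leading_zeros = num_bits - 1 = 10
binary(1147) = 10001111011

Elias gamma(1147) = '0000000000' + '10001111011' = 000000000010001111011 (21 bits)


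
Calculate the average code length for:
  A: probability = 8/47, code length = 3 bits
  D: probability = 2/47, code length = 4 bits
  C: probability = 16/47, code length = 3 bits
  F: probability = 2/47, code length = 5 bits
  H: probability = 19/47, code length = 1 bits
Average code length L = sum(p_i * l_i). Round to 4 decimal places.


Weighted contributions p_i * l_i:
  A: (8/47) * 3 = 24/47
  D: (2/47) * 4 = 8/47
  C: (16/47) * 3 = 48/47
  F: (2/47) * 5 = 10/47
  H: (19/47) * 1 = 19/47
Sum = (24 + 8 + 48 + 10 + 19)/47 = 109/47

L = 109/47 = 2.3191 bits/symbol


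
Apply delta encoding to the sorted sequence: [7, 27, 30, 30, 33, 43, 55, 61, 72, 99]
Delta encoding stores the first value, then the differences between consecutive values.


First value: 7
Deltas:
  27 - 7 = 20
  30 - 27 = 3
  30 - 30 = 0
  33 - 30 = 3
  43 - 33 = 10
  55 - 43 = 12
  61 - 55 = 6
  72 - 61 = 11
  99 - 72 = 27


Delta encoded: [7, 20, 3, 0, 3, 10, 12, 6, 11, 27]


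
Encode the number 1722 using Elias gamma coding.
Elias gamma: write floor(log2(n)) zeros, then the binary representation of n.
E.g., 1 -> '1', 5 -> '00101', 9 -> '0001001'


num_bits = floor(log2(1722)) + 1 = 11
leading_zeros = num_bits - 1 = 10
binary(1722) = 11010111010

Elias gamma(1722) = '0000000000' + '11010111010' = 000000000011010111010 (21 bits)


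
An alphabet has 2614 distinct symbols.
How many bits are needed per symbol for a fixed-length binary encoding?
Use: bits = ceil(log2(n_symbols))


log2(2614) = 11.352
Bracket: 2^11 = 2048 < 2614 <= 2^12 = 4096
So ceil(log2(2614)) = 12

bits = ceil(log2(2614)) = ceil(11.352) = 12 bits


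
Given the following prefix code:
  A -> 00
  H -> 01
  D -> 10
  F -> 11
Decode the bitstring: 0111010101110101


Decoding step by step:
Bits 01 -> H
Bits 11 -> F
Bits 01 -> H
Bits 01 -> H
Bits 01 -> H
Bits 11 -> F
Bits 01 -> H
Bits 01 -> H


Decoded message: HFHHHFHH


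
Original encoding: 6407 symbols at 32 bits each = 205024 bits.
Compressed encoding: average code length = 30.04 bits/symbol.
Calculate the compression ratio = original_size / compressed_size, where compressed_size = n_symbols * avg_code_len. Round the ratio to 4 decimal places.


original_size = n_symbols * orig_bits = 6407 * 32 = 205024 bits
compressed_size = n_symbols * avg_code_len = 6407 * 30.04 = 192466.28 bits
ratio = original_size / compressed_size = 205024 / 192466.28 = 1.0652

Compression ratio = 1.0652


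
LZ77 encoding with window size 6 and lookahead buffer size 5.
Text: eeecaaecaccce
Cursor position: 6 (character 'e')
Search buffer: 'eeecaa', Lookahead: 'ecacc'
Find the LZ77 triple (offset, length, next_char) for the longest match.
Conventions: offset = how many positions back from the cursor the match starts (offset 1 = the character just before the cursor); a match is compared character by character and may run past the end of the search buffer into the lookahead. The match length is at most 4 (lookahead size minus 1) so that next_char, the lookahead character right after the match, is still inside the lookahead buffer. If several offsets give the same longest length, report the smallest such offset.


Try each offset into the search buffer:
  offset=1 (pos 5, char 'a'): match length 0
  offset=2 (pos 4, char 'a'): match length 0
  offset=3 (pos 3, char 'c'): match length 0
  offset=4 (pos 2, char 'e'): match length 3
  offset=5 (pos 1, char 'e'): match length 1
  offset=6 (pos 0, char 'e'): match length 1
Longest match has length 3 at offset 4.
next_char = character at position 6 + 3 = 9 -> 'c'

Best match: offset=4, length=3 (matching 'eca' starting at position 2)
LZ77 triple: (4, 3, 'c')


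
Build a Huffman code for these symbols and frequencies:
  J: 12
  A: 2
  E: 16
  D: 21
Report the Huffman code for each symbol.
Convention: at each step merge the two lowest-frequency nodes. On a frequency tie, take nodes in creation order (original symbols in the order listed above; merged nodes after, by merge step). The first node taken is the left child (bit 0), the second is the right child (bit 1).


Huffman tree construction:
Step 1: Merge A(2) + J(12) = 14
Step 2: Merge (A+J)(14) + E(16) = 30
Step 3: Merge D(21) + ((A+J)+E)(30) = 51
Read each symbol's code off the tree from the root (left child = 0, right child = 1).

Codes:
  J: 101 (length 3)
  A: 100 (length 3)
  E: 11 (length 2)
  D: 0 (length 1)
Average code length: 95/51 = 1.8627 bits/symbol


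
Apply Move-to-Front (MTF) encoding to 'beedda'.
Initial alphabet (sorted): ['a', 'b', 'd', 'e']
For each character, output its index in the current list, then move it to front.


MTF encoding:
'b': index 1 in ['a', 'b', 'd', 'e'] -> ['b', 'a', 'd', 'e']
'e': index 3 in ['b', 'a', 'd', 'e'] -> ['e', 'b', 'a', 'd']
'e': index 0 in ['e', 'b', 'a', 'd'] -> ['e', 'b', 'a', 'd']
'd': index 3 in ['e', 'b', 'a', 'd'] -> ['d', 'e', 'b', 'a']
'd': index 0 in ['d', 'e', 'b', 'a'] -> ['d', 'e', 'b', 'a']
'a': index 3 in ['d', 'e', 'b', 'a'] -> ['a', 'd', 'e', 'b']


Output: [1, 3, 0, 3, 0, 3]


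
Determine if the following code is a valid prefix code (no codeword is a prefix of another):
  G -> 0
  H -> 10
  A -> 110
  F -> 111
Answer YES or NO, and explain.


Checking each pair (does one codeword prefix another?):
  G='0' vs H='10': no prefix
  G='0' vs A='110': no prefix
  G='0' vs F='111': no prefix
  H='10' vs G='0': no prefix
  H='10' vs A='110': no prefix
  H='10' vs F='111': no prefix
  A='110' vs G='0': no prefix
  A='110' vs H='10': no prefix
  A='110' vs F='111': no prefix
  F='111' vs G='0': no prefix
  F='111' vs H='10': no prefix
  F='111' vs A='110': no prefix
No violation found over all pairs.

YES -- this is a valid prefix code. No codeword is a prefix of any other codeword.


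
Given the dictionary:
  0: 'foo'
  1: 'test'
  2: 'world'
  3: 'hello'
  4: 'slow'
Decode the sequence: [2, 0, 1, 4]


Look up each index in the dictionary:
  2 -> 'world'
  0 -> 'foo'
  1 -> 'test'
  4 -> 'slow'

Decoded: "world foo test slow"


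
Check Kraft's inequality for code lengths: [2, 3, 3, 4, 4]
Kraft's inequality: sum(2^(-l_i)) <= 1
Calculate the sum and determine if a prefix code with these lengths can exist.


Sum = 2^(-2) + 2^(-3) + 2^(-3) + 2^(-4) + 2^(-4)
    = 0.25 + 0.125 + 0.125 + 0.0625 + 0.0625
    = 10/16 = 0.625
Since 0.625 <= 1, Kraft's inequality IS satisfied.
A prefix code with these lengths CAN exist.

Kraft sum = 0.625. Satisfied.


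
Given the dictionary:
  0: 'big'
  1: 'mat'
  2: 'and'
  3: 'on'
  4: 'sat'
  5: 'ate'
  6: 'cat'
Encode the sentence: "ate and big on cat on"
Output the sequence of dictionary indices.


Look up each word in the dictionary:
  'ate' -> 5
  'and' -> 2
  'big' -> 0
  'on' -> 3
  'cat' -> 6
  'on' -> 3

Encoded: [5, 2, 0, 3, 6, 3]


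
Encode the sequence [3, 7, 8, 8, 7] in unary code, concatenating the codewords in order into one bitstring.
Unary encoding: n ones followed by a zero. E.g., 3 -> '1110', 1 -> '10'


Encode each number as n ones followed by a terminating 0:
  3 -> 1110 (4 bits)
  7 -> 11111110 (8 bits)
  8 -> 111111110 (9 bits)
  8 -> 111111110 (9 bits)
  7 -> 11111110 (8 bits)
Total length = 4 + 8 + 9 + 9 + 8 = 38 bits.

Unary([3, 7, 8, 8, 7]) = 11101111111011111111011111111011111110 (38 bits)


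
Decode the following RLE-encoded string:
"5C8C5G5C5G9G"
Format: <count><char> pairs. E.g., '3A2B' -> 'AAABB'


Expanding each <count><char> pair:
  5C -> 'CCCCC'
  8C -> 'CCCCCCCC'
  5G -> 'GGGGG'
  5C -> 'CCCCC'
  5G -> 'GGGGG'
  9G -> 'GGGGGGGGG'

Decoded = CCCCCCCCCCCCCGGGGGCCCCCGGGGGGGGGGGGGG


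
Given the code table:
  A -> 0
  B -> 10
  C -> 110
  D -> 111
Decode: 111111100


Decoding:
111 -> D
111 -> D
10 -> B
0 -> A


Result: DDBA


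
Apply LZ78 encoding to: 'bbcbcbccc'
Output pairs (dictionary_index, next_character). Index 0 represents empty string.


LZ78 encoding steps:
Dictionary: {0: ''}
Step 1: w='' (idx 0), next='b' -> output (0, 'b'), add 'b' as idx 1
Step 2: w='b' (idx 1), next='c' -> output (1, 'c'), add 'bc' as idx 2
Step 3: w='bc' (idx 2), next='b' -> output (2, 'b'), add 'bcb' as idx 3
Step 4: w='' (idx 0), next='c' -> output (0, 'c'), add 'c' as idx 4
Step 5: w='c' (idx 4), next='c' -> output (4, 'c'), add 'cc' as idx 5


Encoded: [(0, 'b'), (1, 'c'), (2, 'b'), (0, 'c'), (4, 'c')]


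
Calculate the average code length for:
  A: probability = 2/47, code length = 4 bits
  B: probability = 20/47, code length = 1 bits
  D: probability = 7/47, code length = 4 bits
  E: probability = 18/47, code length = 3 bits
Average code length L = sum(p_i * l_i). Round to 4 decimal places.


Weighted contributions p_i * l_i:
  A: (2/47) * 4 = 8/47
  B: (20/47) * 1 = 20/47
  D: (7/47) * 4 = 28/47
  E: (18/47) * 3 = 54/47
Sum = (8 + 20 + 28 + 54)/47 = 110/47

L = 110/47 = 2.3404 bits/symbol


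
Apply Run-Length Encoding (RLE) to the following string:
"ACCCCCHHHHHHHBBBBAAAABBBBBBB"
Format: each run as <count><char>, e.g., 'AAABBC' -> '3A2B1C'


Scanning runs left to right:
  i=0: run of 'A' x 1 -> '1A'
  i=1: run of 'C' x 5 -> '5C'
  i=6: run of 'H' x 7 -> '7H'
  i=13: run of 'B' x 4 -> '4B'
  i=17: run of 'A' x 4 -> '4A'
  i=21: run of 'B' x 7 -> '7B'

RLE = 1A5C7H4B4A7B


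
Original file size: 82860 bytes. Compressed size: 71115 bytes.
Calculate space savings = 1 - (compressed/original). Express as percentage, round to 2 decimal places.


ratio = compressed/original = 71115/82860 = 0.858255
savings = 1 - ratio = 1 - 0.858255 = 0.141745
as a percentage: 0.141745 * 100 = 14.17%

Space savings = 1 - 71115/82860 = 14.17%


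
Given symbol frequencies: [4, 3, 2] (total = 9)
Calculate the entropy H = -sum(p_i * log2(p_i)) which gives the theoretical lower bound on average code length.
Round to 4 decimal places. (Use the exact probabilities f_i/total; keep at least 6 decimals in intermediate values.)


Per-symbol terms -p_i * log2(p_i) with p_i = f_i/9:
  p = 4/9 = 0.444444: log2(p) = -1.169925, -p*log2(p) = 0.519967
  p = 3/9 = 0.333333: log2(p) = -1.584963, -p*log2(p) = 0.528321
  p = 2/9 = 0.222222: log2(p) = -2.169925, -p*log2(p) = 0.482206
H = 0.519967 + 0.528321 + 0.482206 = 1.530494

H = 1.5305 bits/symbol


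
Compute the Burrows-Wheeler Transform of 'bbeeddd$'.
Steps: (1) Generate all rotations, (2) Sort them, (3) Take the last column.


Rotations (sorted):
  0: $bbeeddd -> last char: d
  1: bbeeddd$ -> last char: $
  2: beeddd$b -> last char: b
  3: d$bbeedd -> last char: d
  4: dd$bbeed -> last char: d
  5: ddd$bbee -> last char: e
  6: eddd$bbe -> last char: e
  7: eeddd$bb -> last char: b


BWT = d$bddeeb


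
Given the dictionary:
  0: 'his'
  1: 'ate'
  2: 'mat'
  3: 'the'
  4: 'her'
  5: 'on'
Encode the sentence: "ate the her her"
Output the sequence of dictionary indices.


Look up each word in the dictionary:
  'ate' -> 1
  'the' -> 3
  'her' -> 4
  'her' -> 4

Encoded: [1, 3, 4, 4]


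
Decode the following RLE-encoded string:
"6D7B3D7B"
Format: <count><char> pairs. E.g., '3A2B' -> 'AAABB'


Expanding each <count><char> pair:
  6D -> 'DDDDDD'
  7B -> 'BBBBBBB'
  3D -> 'DDD'
  7B -> 'BBBBBBB'

Decoded = DDDDDDBBBBBBBDDDBBBBBBB


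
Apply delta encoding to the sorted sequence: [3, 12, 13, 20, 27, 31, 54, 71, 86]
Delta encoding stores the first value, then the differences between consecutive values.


First value: 3
Deltas:
  12 - 3 = 9
  13 - 12 = 1
  20 - 13 = 7
  27 - 20 = 7
  31 - 27 = 4
  54 - 31 = 23
  71 - 54 = 17
  86 - 71 = 15


Delta encoded: [3, 9, 1, 7, 7, 4, 23, 17, 15]


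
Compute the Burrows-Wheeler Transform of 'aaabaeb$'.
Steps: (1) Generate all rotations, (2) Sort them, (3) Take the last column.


Rotations (sorted):
  0: $aaabaeb -> last char: b
  1: aaabaeb$ -> last char: $
  2: aabaeb$a -> last char: a
  3: abaeb$aa -> last char: a
  4: aeb$aaab -> last char: b
  5: b$aaabae -> last char: e
  6: baeb$aaa -> last char: a
  7: eb$aaaba -> last char: a


BWT = b$aabeaa


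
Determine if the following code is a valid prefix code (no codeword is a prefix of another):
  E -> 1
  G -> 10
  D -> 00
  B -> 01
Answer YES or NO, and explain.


Checking each pair (does one codeword prefix another?):
  E='1' vs G='10': prefix -- VIOLATION

NO -- this is NOT a valid prefix code. E (1) is a prefix of G (10).


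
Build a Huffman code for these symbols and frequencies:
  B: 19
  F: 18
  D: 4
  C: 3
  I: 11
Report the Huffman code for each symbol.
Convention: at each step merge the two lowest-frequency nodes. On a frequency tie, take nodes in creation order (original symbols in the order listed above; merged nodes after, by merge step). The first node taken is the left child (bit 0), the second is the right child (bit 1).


Huffman tree construction:
Step 1: Merge C(3) + D(4) = 7
Step 2: Merge (C+D)(7) + I(11) = 18
Step 3: Merge F(18) + ((C+D)+I)(18) = 36
Step 4: Merge B(19) + (F+((C+D)+I))(36) = 55
Read each symbol's code off the tree from the root (left child = 0, right child = 1).

Codes:
  B: 0 (length 1)
  F: 10 (length 2)
  D: 1101 (length 4)
  C: 1100 (length 4)
  I: 111 (length 3)
Average code length: 116/55 = 2.1091 bits/symbol


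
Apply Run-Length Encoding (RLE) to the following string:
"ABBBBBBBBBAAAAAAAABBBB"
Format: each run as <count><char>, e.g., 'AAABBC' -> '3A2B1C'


Scanning runs left to right:
  i=0: run of 'A' x 1 -> '1A'
  i=1: run of 'B' x 9 -> '9B'
  i=10: run of 'A' x 8 -> '8A'
  i=18: run of 'B' x 4 -> '4B'

RLE = 1A9B8A4B


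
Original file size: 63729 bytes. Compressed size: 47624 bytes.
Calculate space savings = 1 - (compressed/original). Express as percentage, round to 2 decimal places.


ratio = compressed/original = 47624/63729 = 0.747289
savings = 1 - ratio = 1 - 0.747289 = 0.252711
as a percentage: 0.252711 * 100 = 25.27%

Space savings = 1 - 47624/63729 = 25.27%


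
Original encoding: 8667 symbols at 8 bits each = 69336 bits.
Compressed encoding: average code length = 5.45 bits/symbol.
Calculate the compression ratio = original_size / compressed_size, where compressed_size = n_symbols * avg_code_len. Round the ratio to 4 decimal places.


original_size = n_symbols * orig_bits = 8667 * 8 = 69336 bits
compressed_size = n_symbols * avg_code_len = 8667 * 5.45 = 47235.15 bits
ratio = original_size / compressed_size = 69336 / 47235.15 = 1.4679

Compression ratio = 1.4679


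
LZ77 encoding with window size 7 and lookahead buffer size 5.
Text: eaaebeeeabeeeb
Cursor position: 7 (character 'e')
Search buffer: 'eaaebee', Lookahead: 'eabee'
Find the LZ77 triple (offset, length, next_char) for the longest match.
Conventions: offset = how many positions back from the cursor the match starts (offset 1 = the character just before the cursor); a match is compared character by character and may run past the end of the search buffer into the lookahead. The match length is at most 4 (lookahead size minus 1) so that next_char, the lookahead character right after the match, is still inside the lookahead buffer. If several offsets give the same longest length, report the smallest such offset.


Try each offset into the search buffer:
  offset=1 (pos 6, char 'e'): match length 1
  offset=2 (pos 5, char 'e'): match length 1
  offset=3 (pos 4, char 'b'): match length 0
  offset=4 (pos 3, char 'e'): match length 1
  offset=5 (pos 2, char 'a'): match length 0
  offset=6 (pos 1, char 'a'): match length 0
  offset=7 (pos 0, char 'e'): match length 2
Longest match has length 2 at offset 7.
next_char = character at position 7 + 2 = 9 -> 'b'

Best match: offset=7, length=2 (matching 'ea' starting at position 0)
LZ77 triple: (7, 2, 'b')


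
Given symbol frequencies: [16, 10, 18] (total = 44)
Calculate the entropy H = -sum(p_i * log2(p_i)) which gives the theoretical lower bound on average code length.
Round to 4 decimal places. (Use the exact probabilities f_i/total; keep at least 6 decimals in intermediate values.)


Per-symbol terms -p_i * log2(p_i) with p_i = f_i/44:
  p = 16/44 = 0.363636: log2(p) = -1.459432, -p*log2(p) = 0.530702
  p = 10/44 = 0.227273: log2(p) = -2.137504, -p*log2(p) = 0.485796
  p = 18/44 = 0.409091: log2(p) = -1.289507, -p*log2(p) = 0.527525
H = 0.530702 + 0.485796 + 0.527525 = 1.544023

H = 1.544 bits/symbol


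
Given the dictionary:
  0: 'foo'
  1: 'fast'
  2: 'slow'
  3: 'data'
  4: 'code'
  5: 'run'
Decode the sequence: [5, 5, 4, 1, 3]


Look up each index in the dictionary:
  5 -> 'run'
  5 -> 'run'
  4 -> 'code'
  1 -> 'fast'
  3 -> 'data'

Decoded: "run run code fast data"


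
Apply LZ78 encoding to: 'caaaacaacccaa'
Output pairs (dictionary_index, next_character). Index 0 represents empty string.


LZ78 encoding steps:
Dictionary: {0: ''}
Step 1: w='' (idx 0), next='c' -> output (0, 'c'), add 'c' as idx 1
Step 2: w='' (idx 0), next='a' -> output (0, 'a'), add 'a' as idx 2
Step 3: w='a' (idx 2), next='a' -> output (2, 'a'), add 'aa' as idx 3
Step 4: w='a' (idx 2), next='c' -> output (2, 'c'), add 'ac' as idx 4
Step 5: w='aa' (idx 3), next='c' -> output (3, 'c'), add 'aac' as idx 5
Step 6: w='c' (idx 1), next='c' -> output (1, 'c'), add 'cc' as idx 6
Step 7: w='aa' (idx 3), end of input -> output (3, '')


Encoded: [(0, 'c'), (0, 'a'), (2, 'a'), (2, 'c'), (3, 'c'), (1, 'c'), (3, '')]


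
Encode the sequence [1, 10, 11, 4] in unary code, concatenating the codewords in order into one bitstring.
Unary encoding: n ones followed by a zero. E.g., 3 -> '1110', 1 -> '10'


Encode each number as n ones followed by a terminating 0:
  1 -> 10 (2 bits)
  10 -> 11111111110 (11 bits)
  11 -> 111111111110 (12 bits)
  4 -> 11110 (5 bits)
Total length = 2 + 11 + 12 + 5 = 30 bits.

Unary([1, 10, 11, 4]) = 101111111111011111111111011110 (30 bits)


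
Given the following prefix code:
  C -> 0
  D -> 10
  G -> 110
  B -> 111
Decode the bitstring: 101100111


Decoding step by step:
Bits 10 -> D
Bits 110 -> G
Bits 0 -> C
Bits 111 -> B


Decoded message: DGCB


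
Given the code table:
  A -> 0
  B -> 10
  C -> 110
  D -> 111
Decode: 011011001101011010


Decoding:
0 -> A
110 -> C
110 -> C
0 -> A
110 -> C
10 -> B
110 -> C
10 -> B


Result: ACCACBCB


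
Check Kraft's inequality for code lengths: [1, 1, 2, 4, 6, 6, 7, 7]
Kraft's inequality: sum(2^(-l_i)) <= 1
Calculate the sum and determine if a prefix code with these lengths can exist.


Sum = 2^(-1) + 2^(-1) + 2^(-2) + 2^(-4) + 2^(-6) + 2^(-6) + 2^(-7) + 2^(-7)
    = 0.5 + 0.5 + 0.25 + 0.0625 + 0.015625 + 0.015625 + 0.0078125 + 0.0078125
    = 174/128 = 1.359375
Since 1.359375 > 1, Kraft's inequality is NOT satisfied.
A prefix code with these lengths CANNOT exist.

Kraft sum = 1.359375. Not satisfied.


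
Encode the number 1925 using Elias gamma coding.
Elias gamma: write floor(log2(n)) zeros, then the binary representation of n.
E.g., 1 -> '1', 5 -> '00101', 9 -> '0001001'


num_bits = floor(log2(1925)) + 1 = 11
leading_zeros = num_bits - 1 = 10
binary(1925) = 11110000101

Elias gamma(1925) = '0000000000' + '11110000101' = 000000000011110000101 (21 bits)


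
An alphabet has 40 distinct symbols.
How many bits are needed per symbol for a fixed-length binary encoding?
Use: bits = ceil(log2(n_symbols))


log2(40) = 5.3219
Bracket: 2^5 = 32 < 40 <= 2^6 = 64
So ceil(log2(40)) = 6

bits = ceil(log2(40)) = ceil(5.3219) = 6 bits


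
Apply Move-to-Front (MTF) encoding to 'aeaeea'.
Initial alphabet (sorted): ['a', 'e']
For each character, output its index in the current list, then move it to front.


MTF encoding:
'a': index 0 in ['a', 'e'] -> ['a', 'e']
'e': index 1 in ['a', 'e'] -> ['e', 'a']
'a': index 1 in ['e', 'a'] -> ['a', 'e']
'e': index 1 in ['a', 'e'] -> ['e', 'a']
'e': index 0 in ['e', 'a'] -> ['e', 'a']
'a': index 1 in ['e', 'a'] -> ['a', 'e']


Output: [0, 1, 1, 1, 0, 1]


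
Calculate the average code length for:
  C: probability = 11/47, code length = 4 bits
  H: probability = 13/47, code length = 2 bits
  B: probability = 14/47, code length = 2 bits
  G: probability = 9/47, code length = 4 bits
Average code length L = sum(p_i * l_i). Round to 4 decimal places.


Weighted contributions p_i * l_i:
  C: (11/47) * 4 = 44/47
  H: (13/47) * 2 = 26/47
  B: (14/47) * 2 = 28/47
  G: (9/47) * 4 = 36/47
Sum = (44 + 26 + 28 + 36)/47 = 134/47

L = 134/47 = 2.8511 bits/symbol


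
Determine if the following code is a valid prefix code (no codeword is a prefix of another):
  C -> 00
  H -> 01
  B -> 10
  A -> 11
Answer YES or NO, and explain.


Checking each pair (does one codeword prefix another?):
  C='00' vs H='01': no prefix
  C='00' vs B='10': no prefix
  C='00' vs A='11': no prefix
  H='01' vs C='00': no prefix
  H='01' vs B='10': no prefix
  H='01' vs A='11': no prefix
  B='10' vs C='00': no prefix
  B='10' vs H='01': no prefix
  B='10' vs A='11': no prefix
  A='11' vs C='00': no prefix
  A='11' vs H='01': no prefix
  A='11' vs B='10': no prefix
No violation found over all pairs.

YES -- this is a valid prefix code. No codeword is a prefix of any other codeword.


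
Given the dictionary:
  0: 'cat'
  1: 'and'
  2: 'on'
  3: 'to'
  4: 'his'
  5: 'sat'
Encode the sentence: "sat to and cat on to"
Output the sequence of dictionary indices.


Look up each word in the dictionary:
  'sat' -> 5
  'to' -> 3
  'and' -> 1
  'cat' -> 0
  'on' -> 2
  'to' -> 3

Encoded: [5, 3, 1, 0, 2, 3]


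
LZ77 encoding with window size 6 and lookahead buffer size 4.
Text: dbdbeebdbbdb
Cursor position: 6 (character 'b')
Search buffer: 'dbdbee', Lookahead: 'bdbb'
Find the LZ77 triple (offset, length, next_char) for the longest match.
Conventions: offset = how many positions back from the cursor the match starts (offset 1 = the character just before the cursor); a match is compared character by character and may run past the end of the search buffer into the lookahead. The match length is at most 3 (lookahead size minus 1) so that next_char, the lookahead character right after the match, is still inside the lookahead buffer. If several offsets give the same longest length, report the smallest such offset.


Try each offset into the search buffer:
  offset=1 (pos 5, char 'e'): match length 0
  offset=2 (pos 4, char 'e'): match length 0
  offset=3 (pos 3, char 'b'): match length 1
  offset=4 (pos 2, char 'd'): match length 0
  offset=5 (pos 1, char 'b'): match length 3
  offset=6 (pos 0, char 'd'): match length 0
Longest match has length 3 at offset 5.
next_char = character at position 6 + 3 = 9 -> 'b'

Best match: offset=5, length=3 (matching 'bdb' starting at position 1)
LZ77 triple: (5, 3, 'b')
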